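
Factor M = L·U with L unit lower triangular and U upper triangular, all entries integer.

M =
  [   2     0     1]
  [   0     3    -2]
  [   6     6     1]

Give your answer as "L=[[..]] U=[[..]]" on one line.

  R1 -= 0·R0 → [0,3,-2]
  R2 -= 3·R0 → [0,6,-2]
  R2 -= 2·R1 → [0,0,2]

L=[[1,0,0],[0,1,0],[3,2,1]] U=[[2,0,1],[0,3,-2],[0,0,2]]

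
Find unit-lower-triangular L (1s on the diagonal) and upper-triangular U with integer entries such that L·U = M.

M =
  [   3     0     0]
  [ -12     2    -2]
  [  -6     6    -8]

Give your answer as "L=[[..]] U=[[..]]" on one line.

  row1 -= -4·row0 → [0,2,-2]
  row2 -= -2·row0 → [0,6,-8]
  row2 -= 3·row1 → [0,0,-2]

L=[[1,0,0],[-4,1,0],[-2,3,1]] U=[[3,0,0],[0,2,-2],[0,0,-2]]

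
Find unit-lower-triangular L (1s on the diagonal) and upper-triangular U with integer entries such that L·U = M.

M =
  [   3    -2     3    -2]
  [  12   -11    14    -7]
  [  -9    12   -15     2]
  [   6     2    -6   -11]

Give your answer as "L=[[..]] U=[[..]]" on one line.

L=[[1,0,0,0],[4,1,0,0],[-3,-2,1,0],[2,-2,4,1]] U=[[3,-2,3,-2],[0,-3,2,1],[0,0,-2,-2],[0,0,0,3]]

  row1 -= 4·row0 → [0,-3,2,1]
  row2 -= -3·row0 → [0,6,-6,-4]
  row3 -= 2·row0 → [0,6,-12,-7]
  row2 -= -2·row1 → [0,0,-2,-2]
  row3 -= -2·row1 → [0,0,-8,-5]
  row3 -= 4·row2 → [0,0,0,3]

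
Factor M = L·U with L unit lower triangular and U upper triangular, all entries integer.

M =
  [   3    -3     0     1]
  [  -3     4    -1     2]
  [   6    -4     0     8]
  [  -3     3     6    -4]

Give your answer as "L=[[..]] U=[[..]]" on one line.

  r1 -= -1·r0 → [0,1,-1,3]
  r2 -= 2·r0 → [0,2,0,6]
  r3 -= -1·r0 → [0,0,6,-3]
  r2 -= 2·r1 → [0,0,2,0]
  r3 -= 0·r1 → [0,0,6,-3]
  r3 -= 3·r2 → [0,0,0,-3]

L=[[1,0,0,0],[-1,1,0,0],[2,2,1,0],[-1,0,3,1]] U=[[3,-3,0,1],[0,1,-1,3],[0,0,2,0],[0,0,0,-3]]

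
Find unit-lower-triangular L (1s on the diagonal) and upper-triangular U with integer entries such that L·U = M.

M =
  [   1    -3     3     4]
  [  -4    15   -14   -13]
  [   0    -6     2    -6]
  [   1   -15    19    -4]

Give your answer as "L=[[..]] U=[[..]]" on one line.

  r1 -= -4·r0 → [0,3,-2,3]
  r2 -= 0·r0 → [0,-6,2,-6]
  r3 -= 1·r0 → [0,-12,16,-8]
  r2 -= -2·r1 → [0,0,-2,0]
  r3 -= -4·r1 → [0,0,8,4]
  r3 -= -4·r2 → [0,0,0,4]

L=[[1,0,0,0],[-4,1,0,0],[0,-2,1,0],[1,-4,-4,1]] U=[[1,-3,3,4],[0,3,-2,3],[0,0,-2,0],[0,0,0,4]]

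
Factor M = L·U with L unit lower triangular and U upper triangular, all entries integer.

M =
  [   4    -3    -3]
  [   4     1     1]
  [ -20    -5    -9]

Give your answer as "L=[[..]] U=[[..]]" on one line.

L=[[1,0,0],[1,1,0],[-5,-5,1]] U=[[4,-3,-3],[0,4,4],[0,0,-4]]

  row1 -= 1·row0 → [0,4,4]
  row2 -= -5·row0 → [0,-20,-24]
  row2 -= -5·row1 → [0,0,-4]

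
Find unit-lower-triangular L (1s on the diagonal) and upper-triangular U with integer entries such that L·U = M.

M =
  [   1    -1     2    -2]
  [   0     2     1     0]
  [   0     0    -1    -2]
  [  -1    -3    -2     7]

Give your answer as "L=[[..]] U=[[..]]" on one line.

L=[[1,0,0,0],[0,1,0,0],[0,0,1,0],[-1,-2,-2,1]] U=[[1,-1,2,-2],[0,2,1,0],[0,0,-1,-2],[0,0,0,1]]

  row1 -= 0·row0 → [0,2,1,0]
  row2 -= 0·row0 → [0,0,-1,-2]
  row3 -= -1·row0 → [0,-4,0,5]
  row2 -= 0·row1 → [0,0,-1,-2]
  row3 -= -2·row1 → [0,0,2,5]
  row3 -= -2·row2 → [0,0,0,1]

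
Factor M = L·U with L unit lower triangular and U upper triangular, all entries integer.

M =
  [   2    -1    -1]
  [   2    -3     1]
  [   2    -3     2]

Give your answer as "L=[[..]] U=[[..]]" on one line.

L=[[1,0,0],[1,1,0],[1,1,1]] U=[[2,-1,-1],[0,-2,2],[0,0,1]]

  R1 -= 1·R0 → [0,-2,2]
  R2 -= 1·R0 → [0,-2,3]
  R2 -= 1·R1 → [0,0,1]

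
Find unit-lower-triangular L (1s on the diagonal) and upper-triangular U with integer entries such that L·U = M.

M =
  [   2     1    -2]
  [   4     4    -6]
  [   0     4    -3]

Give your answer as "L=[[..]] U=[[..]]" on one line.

  r1 -= 2·r0 → [0,2,-2]
  r2 -= 0·r0 → [0,4,-3]
  r2 -= 2·r1 → [0,0,1]

L=[[1,0,0],[2,1,0],[0,2,1]] U=[[2,1,-2],[0,2,-2],[0,0,1]]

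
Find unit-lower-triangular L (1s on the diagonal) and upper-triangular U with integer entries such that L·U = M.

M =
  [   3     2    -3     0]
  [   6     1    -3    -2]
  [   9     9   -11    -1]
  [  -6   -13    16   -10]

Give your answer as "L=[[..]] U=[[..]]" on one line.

  R1 -= 2·R0 → [0,-3,3,-2]
  R2 -= 3·R0 → [0,3,-2,-1]
  R3 -= -2·R0 → [0,-9,10,-10]
  R2 -= -1·R1 → [0,0,1,-3]
  R3 -= 3·R1 → [0,0,1,-4]
  R3 -= 1·R2 → [0,0,0,-1]

L=[[1,0,0,0],[2,1,0,0],[3,-1,1,0],[-2,3,1,1]] U=[[3,2,-3,0],[0,-3,3,-2],[0,0,1,-3],[0,0,0,-1]]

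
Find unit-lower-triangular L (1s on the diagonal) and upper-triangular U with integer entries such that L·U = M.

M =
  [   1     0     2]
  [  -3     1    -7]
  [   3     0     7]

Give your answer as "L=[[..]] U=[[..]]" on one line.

  row1 -= -3·row0 → [0,1,-1]
  row2 -= 3·row0 → [0,0,1]
  row2 -= 0·row1 → [0,0,1]

L=[[1,0,0],[-3,1,0],[3,0,1]] U=[[1,0,2],[0,1,-1],[0,0,1]]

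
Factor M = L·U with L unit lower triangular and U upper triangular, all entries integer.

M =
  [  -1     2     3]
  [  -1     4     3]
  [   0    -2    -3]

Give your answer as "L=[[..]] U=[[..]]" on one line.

  R1 -= 1·R0 → [0,2,0]
  R2 -= 0·R0 → [0,-2,-3]
  R2 -= -1·R1 → [0,0,-3]

L=[[1,0,0],[1,1,0],[0,-1,1]] U=[[-1,2,3],[0,2,0],[0,0,-3]]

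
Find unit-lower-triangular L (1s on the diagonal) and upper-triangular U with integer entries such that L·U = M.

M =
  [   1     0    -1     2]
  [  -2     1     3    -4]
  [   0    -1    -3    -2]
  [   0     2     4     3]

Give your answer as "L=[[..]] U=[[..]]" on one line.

  r1 -= -2·r0 → [0,1,1,0]
  r2 -= 0·r0 → [0,-1,-3,-2]
  r3 -= 0·r0 → [0,2,4,3]
  r2 -= -1·r1 → [0,0,-2,-2]
  r3 -= 2·r1 → [0,0,2,3]
  r3 -= -1·r2 → [0,0,0,1]

L=[[1,0,0,0],[-2,1,0,0],[0,-1,1,0],[0,2,-1,1]] U=[[1,0,-1,2],[0,1,1,0],[0,0,-2,-2],[0,0,0,1]]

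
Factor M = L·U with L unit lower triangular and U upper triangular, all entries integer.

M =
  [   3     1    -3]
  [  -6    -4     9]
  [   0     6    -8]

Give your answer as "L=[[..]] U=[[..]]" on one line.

L=[[1,0,0],[-2,1,0],[0,-3,1]] U=[[3,1,-3],[0,-2,3],[0,0,1]]

  R1 -= -2·R0 → [0,-2,3]
  R2 -= 0·R0 → [0,6,-8]
  R2 -= -3·R1 → [0,0,1]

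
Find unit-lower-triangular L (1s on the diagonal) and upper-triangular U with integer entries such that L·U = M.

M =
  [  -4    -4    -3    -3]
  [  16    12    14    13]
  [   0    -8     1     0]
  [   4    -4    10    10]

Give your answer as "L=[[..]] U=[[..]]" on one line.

L=[[1,0,0,0],[-4,1,0,0],[0,2,1,0],[-1,2,-1,1]] U=[[-4,-4,-3,-3],[0,-4,2,1],[0,0,-3,-2],[0,0,0,3]]

  row1 -= -4·row0 → [0,-4,2,1]
  row2 -= 0·row0 → [0,-8,1,0]
  row3 -= -1·row0 → [0,-8,7,7]
  row2 -= 2·row1 → [0,0,-3,-2]
  row3 -= 2·row1 → [0,0,3,5]
  row3 -= -1·row2 → [0,0,0,3]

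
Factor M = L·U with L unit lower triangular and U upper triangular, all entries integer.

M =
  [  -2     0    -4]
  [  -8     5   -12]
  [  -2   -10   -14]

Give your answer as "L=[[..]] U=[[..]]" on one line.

  row1 -= 4·row0 → [0,5,4]
  row2 -= 1·row0 → [0,-10,-10]
  row2 -= -2·row1 → [0,0,-2]

L=[[1,0,0],[4,1,0],[1,-2,1]] U=[[-2,0,-4],[0,5,4],[0,0,-2]]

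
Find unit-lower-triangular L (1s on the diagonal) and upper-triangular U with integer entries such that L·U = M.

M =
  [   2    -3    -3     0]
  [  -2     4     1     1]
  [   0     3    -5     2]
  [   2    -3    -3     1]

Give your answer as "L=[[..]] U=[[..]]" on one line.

  r1 -= -1·r0 → [0,1,-2,1]
  r2 -= 0·r0 → [0,3,-5,2]
  r3 -= 1·r0 → [0,0,0,1]
  r2 -= 3·r1 → [0,0,1,-1]
  r3 -= 0·r1 → [0,0,0,1]
  r3 -= 0·r2 → [0,0,0,1]

L=[[1,0,0,0],[-1,1,0,0],[0,3,1,0],[1,0,0,1]] U=[[2,-3,-3,0],[0,1,-2,1],[0,0,1,-1],[0,0,0,1]]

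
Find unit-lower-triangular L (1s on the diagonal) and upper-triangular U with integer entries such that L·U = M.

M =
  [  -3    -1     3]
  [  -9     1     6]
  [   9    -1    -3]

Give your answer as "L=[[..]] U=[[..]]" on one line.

L=[[1,0,0],[3,1,0],[-3,-1,1]] U=[[-3,-1,3],[0,4,-3],[0,0,3]]

  R1 -= 3·R0 → [0,4,-3]
  R2 -= -3·R0 → [0,-4,6]
  R2 -= -1·R1 → [0,0,3]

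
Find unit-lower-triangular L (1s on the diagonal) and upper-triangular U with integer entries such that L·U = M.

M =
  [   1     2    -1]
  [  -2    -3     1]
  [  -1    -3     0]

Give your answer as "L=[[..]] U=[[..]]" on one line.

L=[[1,0,0],[-2,1,0],[-1,-1,1]] U=[[1,2,-1],[0,1,-1],[0,0,-2]]

  r1 -= -2·r0 → [0,1,-1]
  r2 -= -1·r0 → [0,-1,-1]
  r2 -= -1·r1 → [0,0,-2]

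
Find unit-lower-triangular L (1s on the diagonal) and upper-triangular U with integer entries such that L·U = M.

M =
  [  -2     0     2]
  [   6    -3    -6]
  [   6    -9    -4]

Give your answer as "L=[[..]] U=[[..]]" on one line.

L=[[1,0,0],[-3,1,0],[-3,3,1]] U=[[-2,0,2],[0,-3,0],[0,0,2]]

  row1 -= -3·row0 → [0,-3,0]
  row2 -= -3·row0 → [0,-9,2]
  row2 -= 3·row1 → [0,0,2]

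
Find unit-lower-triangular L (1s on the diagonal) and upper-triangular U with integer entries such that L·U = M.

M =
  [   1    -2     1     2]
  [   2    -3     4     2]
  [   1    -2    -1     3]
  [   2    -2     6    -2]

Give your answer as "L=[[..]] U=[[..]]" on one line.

L=[[1,0,0,0],[2,1,0,0],[1,0,1,0],[2,2,0,1]] U=[[1,-2,1,2],[0,1,2,-2],[0,0,-2,1],[0,0,0,-2]]

  r1 -= 2·r0 → [0,1,2,-2]
  r2 -= 1·r0 → [0,0,-2,1]
  r3 -= 2·r0 → [0,2,4,-6]
  r2 -= 0·r1 → [0,0,-2,1]
  r3 -= 2·r1 → [0,0,0,-2]
  r3 -= 0·r2 → [0,0,0,-2]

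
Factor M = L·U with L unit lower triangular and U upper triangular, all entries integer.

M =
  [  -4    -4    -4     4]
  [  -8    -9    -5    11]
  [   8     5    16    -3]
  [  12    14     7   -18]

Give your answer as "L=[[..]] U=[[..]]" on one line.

L=[[1,0,0,0],[2,1,0,0],[-2,3,1,0],[-3,-2,-1,1]] U=[[-4,-4,-4,4],[0,-1,3,3],[0,0,-1,-4],[0,0,0,-4]]

  row1 -= 2·row0 → [0,-1,3,3]
  row2 -= -2·row0 → [0,-3,8,5]
  row3 -= -3·row0 → [0,2,-5,-6]
  row2 -= 3·row1 → [0,0,-1,-4]
  row3 -= -2·row1 → [0,0,1,0]
  row3 -= -1·row2 → [0,0,0,-4]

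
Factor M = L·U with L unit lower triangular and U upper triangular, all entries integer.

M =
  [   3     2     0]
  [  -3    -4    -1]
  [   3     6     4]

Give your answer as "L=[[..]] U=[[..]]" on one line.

L=[[1,0,0],[-1,1,0],[1,-2,1]] U=[[3,2,0],[0,-2,-1],[0,0,2]]

  r1 -= -1·r0 → [0,-2,-1]
  r2 -= 1·r0 → [0,4,4]
  r2 -= -2·r1 → [0,0,2]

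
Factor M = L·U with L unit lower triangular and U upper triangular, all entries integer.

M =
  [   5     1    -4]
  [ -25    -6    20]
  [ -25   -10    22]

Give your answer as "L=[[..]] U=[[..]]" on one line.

  R1 -= -5·R0 → [0,-1,0]
  R2 -= -5·R0 → [0,-5,2]
  R2 -= 5·R1 → [0,0,2]

L=[[1,0,0],[-5,1,0],[-5,5,1]] U=[[5,1,-4],[0,-1,0],[0,0,2]]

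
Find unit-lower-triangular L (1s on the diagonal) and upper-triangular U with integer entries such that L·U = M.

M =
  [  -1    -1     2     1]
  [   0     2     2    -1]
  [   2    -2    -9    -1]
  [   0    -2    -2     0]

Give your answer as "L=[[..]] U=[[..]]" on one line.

  row1 -= 0·row0 → [0,2,2,-1]
  row2 -= -2·row0 → [0,-4,-5,1]
  row3 -= 0·row0 → [0,-2,-2,0]
  row2 -= -2·row1 → [0,0,-1,-1]
  row3 -= -1·row1 → [0,0,0,-1]
  row3 -= 0·row2 → [0,0,0,-1]

L=[[1,0,0,0],[0,1,0,0],[-2,-2,1,0],[0,-1,0,1]] U=[[-1,-1,2,1],[0,2,2,-1],[0,0,-1,-1],[0,0,0,-1]]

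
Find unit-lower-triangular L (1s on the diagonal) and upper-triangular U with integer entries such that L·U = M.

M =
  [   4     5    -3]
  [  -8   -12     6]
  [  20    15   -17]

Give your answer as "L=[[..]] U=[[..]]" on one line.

L=[[1,0,0],[-2,1,0],[5,5,1]] U=[[4,5,-3],[0,-2,0],[0,0,-2]]

  R1 -= -2·R0 → [0,-2,0]
  R2 -= 5·R0 → [0,-10,-2]
  R2 -= 5·R1 → [0,0,-2]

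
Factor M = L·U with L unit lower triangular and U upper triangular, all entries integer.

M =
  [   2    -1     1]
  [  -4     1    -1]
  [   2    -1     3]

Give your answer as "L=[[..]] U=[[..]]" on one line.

L=[[1,0,0],[-2,1,0],[1,0,1]] U=[[2,-1,1],[0,-1,1],[0,0,2]]

  row1 -= -2·row0 → [0,-1,1]
  row2 -= 1·row0 → [0,0,2]
  row2 -= 0·row1 → [0,0,2]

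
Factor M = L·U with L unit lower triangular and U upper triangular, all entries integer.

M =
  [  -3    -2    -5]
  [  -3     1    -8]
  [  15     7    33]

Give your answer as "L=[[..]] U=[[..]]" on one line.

L=[[1,0,0],[1,1,0],[-5,-1,1]] U=[[-3,-2,-5],[0,3,-3],[0,0,5]]

  R1 -= 1·R0 → [0,3,-3]
  R2 -= -5·R0 → [0,-3,8]
  R2 -= -1·R1 → [0,0,5]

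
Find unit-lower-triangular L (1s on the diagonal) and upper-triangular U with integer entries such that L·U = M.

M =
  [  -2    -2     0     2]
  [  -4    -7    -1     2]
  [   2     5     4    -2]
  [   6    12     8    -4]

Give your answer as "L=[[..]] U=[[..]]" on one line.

L=[[1,0,0,0],[2,1,0,0],[-1,-1,1,0],[-3,-2,2,1]] U=[[-2,-2,0,2],[0,-3,-1,-2],[0,0,3,-2],[0,0,0,2]]

  row1 -= 2·row0 → [0,-3,-1,-2]
  row2 -= -1·row0 → [0,3,4,0]
  row3 -= -3·row0 → [0,6,8,2]
  row2 -= -1·row1 → [0,0,3,-2]
  row3 -= -2·row1 → [0,0,6,-2]
  row3 -= 2·row2 → [0,0,0,2]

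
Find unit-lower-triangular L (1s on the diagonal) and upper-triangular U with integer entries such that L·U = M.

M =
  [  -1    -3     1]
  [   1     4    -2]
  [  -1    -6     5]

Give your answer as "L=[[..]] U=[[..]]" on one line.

L=[[1,0,0],[-1,1,0],[1,-3,1]] U=[[-1,-3,1],[0,1,-1],[0,0,1]]

  R1 -= -1·R0 → [0,1,-1]
  R2 -= 1·R0 → [0,-3,4]
  R2 -= -3·R1 → [0,0,1]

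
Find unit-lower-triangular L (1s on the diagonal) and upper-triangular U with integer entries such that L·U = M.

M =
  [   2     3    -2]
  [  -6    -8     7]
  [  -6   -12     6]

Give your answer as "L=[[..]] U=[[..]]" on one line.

L=[[1,0,0],[-3,1,0],[-3,-3,1]] U=[[2,3,-2],[0,1,1],[0,0,3]]

  R1 -= -3·R0 → [0,1,1]
  R2 -= -3·R0 → [0,-3,0]
  R2 -= -3·R1 → [0,0,3]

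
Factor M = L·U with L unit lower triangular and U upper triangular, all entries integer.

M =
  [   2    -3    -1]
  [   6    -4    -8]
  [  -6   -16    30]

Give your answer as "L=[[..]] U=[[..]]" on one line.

L=[[1,0,0],[3,1,0],[-3,-5,1]] U=[[2,-3,-1],[0,5,-5],[0,0,2]]

  R1 -= 3·R0 → [0,5,-5]
  R2 -= -3·R0 → [0,-25,27]
  R2 -= -5·R1 → [0,0,2]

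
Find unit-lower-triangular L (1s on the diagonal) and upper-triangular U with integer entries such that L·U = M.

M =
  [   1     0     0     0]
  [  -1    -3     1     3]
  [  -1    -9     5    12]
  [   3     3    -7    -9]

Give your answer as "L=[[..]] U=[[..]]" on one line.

  R1 -= -1·R0 → [0,-3,1,3]
  R2 -= -1·R0 → [0,-9,5,12]
  R3 -= 3·R0 → [0,3,-7,-9]
  R2 -= 3·R1 → [0,0,2,3]
  R3 -= -1·R1 → [0,0,-6,-6]
  R3 -= -3·R2 → [0,0,0,3]

L=[[1,0,0,0],[-1,1,0,0],[-1,3,1,0],[3,-1,-3,1]] U=[[1,0,0,0],[0,-3,1,3],[0,0,2,3],[0,0,0,3]]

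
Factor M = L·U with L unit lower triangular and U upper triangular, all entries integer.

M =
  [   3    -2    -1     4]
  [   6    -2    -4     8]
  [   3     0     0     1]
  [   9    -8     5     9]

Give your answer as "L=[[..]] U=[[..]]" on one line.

  row1 -= 2·row0 → [0,2,-2,0]
  row2 -= 1·row0 → [0,2,1,-3]
  row3 -= 3·row0 → [0,-2,8,-3]
  row2 -= 1·row1 → [0,0,3,-3]
  row3 -= -1·row1 → [0,0,6,-3]
  row3 -= 2·row2 → [0,0,0,3]

L=[[1,0,0,0],[2,1,0,0],[1,1,1,0],[3,-1,2,1]] U=[[3,-2,-1,4],[0,2,-2,0],[0,0,3,-3],[0,0,0,3]]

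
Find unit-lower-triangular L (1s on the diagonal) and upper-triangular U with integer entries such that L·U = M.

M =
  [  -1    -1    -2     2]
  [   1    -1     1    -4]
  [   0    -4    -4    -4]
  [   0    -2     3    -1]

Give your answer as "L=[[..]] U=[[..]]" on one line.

L=[[1,0,0,0],[-1,1,0,0],[0,2,1,0],[0,1,-2,1]] U=[[-1,-1,-2,2],[0,-2,-1,-2],[0,0,-2,0],[0,0,0,1]]

  r1 -= -1·r0 → [0,-2,-1,-2]
  r2 -= 0·r0 → [0,-4,-4,-4]
  r3 -= 0·r0 → [0,-2,3,-1]
  r2 -= 2·r1 → [0,0,-2,0]
  r3 -= 1·r1 → [0,0,4,1]
  r3 -= -2·r2 → [0,0,0,1]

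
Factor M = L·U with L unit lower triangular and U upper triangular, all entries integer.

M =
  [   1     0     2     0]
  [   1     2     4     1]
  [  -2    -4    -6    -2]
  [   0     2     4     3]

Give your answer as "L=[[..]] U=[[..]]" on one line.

L=[[1,0,0,0],[1,1,0,0],[-2,-2,1,0],[0,1,1,1]] U=[[1,0,2,0],[0,2,2,1],[0,0,2,0],[0,0,0,2]]

  r1 -= 1·r0 → [0,2,2,1]
  r2 -= -2·r0 → [0,-4,-2,-2]
  r3 -= 0·r0 → [0,2,4,3]
  r2 -= -2·r1 → [0,0,2,0]
  r3 -= 1·r1 → [0,0,2,2]
  r3 -= 1·r2 → [0,0,0,2]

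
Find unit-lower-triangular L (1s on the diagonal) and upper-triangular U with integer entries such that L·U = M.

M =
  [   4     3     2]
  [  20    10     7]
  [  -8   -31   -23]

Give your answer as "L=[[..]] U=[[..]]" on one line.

  r1 -= 5·r0 → [0,-5,-3]
  r2 -= -2·r0 → [0,-25,-19]
  r2 -= 5·r1 → [0,0,-4]

L=[[1,0,0],[5,1,0],[-2,5,1]] U=[[4,3,2],[0,-5,-3],[0,0,-4]]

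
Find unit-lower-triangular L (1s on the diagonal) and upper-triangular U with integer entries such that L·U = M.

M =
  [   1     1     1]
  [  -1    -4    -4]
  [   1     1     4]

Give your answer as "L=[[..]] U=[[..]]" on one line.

L=[[1,0,0],[-1,1,0],[1,0,1]] U=[[1,1,1],[0,-3,-3],[0,0,3]]

  row1 -= -1·row0 → [0,-3,-3]
  row2 -= 1·row0 → [0,0,3]
  row2 -= 0·row1 → [0,0,3]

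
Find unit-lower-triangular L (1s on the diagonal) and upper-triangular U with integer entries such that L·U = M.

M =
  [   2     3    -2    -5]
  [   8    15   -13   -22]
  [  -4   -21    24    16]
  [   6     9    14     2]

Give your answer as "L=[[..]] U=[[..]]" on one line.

  R1 -= 4·R0 → [0,3,-5,-2]
  R2 -= -2·R0 → [0,-15,20,6]
  R3 -= 3·R0 → [0,0,20,17]
  R2 -= -5·R1 → [0,0,-5,-4]
  R3 -= 0·R1 → [0,0,20,17]
  R3 -= -4·R2 → [0,0,0,1]

L=[[1,0,0,0],[4,1,0,0],[-2,-5,1,0],[3,0,-4,1]] U=[[2,3,-2,-5],[0,3,-5,-2],[0,0,-5,-4],[0,0,0,1]]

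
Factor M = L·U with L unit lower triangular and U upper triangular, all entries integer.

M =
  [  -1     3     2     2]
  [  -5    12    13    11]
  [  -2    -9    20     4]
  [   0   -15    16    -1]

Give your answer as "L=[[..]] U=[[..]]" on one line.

  row1 -= 5·row0 → [0,-3,3,1]
  row2 -= 2·row0 → [0,-15,16,0]
  row3 -= 0·row0 → [0,-15,16,-1]
  row2 -= 5·row1 → [0,0,1,-5]
  row3 -= 5·row1 → [0,0,1,-6]
  row3 -= 1·row2 → [0,0,0,-1]

L=[[1,0,0,0],[5,1,0,0],[2,5,1,0],[0,5,1,1]] U=[[-1,3,2,2],[0,-3,3,1],[0,0,1,-5],[0,0,0,-1]]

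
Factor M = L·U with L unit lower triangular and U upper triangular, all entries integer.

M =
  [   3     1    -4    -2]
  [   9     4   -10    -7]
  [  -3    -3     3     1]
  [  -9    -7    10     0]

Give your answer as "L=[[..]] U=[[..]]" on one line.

L=[[1,0,0,0],[3,1,0,0],[-1,-2,1,0],[-3,-4,2,1]] U=[[3,1,-4,-2],[0,1,2,-1],[0,0,3,-3],[0,0,0,-4]]

  R1 -= 3·R0 → [0,1,2,-1]
  R2 -= -1·R0 → [0,-2,-1,-1]
  R3 -= -3·R0 → [0,-4,-2,-6]
  R2 -= -2·R1 → [0,0,3,-3]
  R3 -= -4·R1 → [0,0,6,-10]
  R3 -= 2·R2 → [0,0,0,-4]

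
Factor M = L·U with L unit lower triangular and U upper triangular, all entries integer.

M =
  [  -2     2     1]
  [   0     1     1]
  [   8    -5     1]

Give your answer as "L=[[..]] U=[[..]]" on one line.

L=[[1,0,0],[0,1,0],[-4,3,1]] U=[[-2,2,1],[0,1,1],[0,0,2]]

  row1 -= 0·row0 → [0,1,1]
  row2 -= -4·row0 → [0,3,5]
  row2 -= 3·row1 → [0,0,2]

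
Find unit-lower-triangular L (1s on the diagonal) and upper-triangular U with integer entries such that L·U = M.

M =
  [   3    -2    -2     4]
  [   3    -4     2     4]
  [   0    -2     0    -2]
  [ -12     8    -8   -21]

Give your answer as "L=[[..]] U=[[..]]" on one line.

  row1 -= 1·row0 → [0,-2,4,0]
  row2 -= 0·row0 → [0,-2,0,-2]
  row3 -= -4·row0 → [0,0,-16,-5]
  row2 -= 1·row1 → [0,0,-4,-2]
  row3 -= 0·row1 → [0,0,-16,-5]
  row3 -= 4·row2 → [0,0,0,3]

L=[[1,0,0,0],[1,1,0,0],[0,1,1,0],[-4,0,4,1]] U=[[3,-2,-2,4],[0,-2,4,0],[0,0,-4,-2],[0,0,0,3]]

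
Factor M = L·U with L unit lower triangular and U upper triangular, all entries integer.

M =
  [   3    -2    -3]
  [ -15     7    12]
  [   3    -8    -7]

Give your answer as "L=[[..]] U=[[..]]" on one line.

L=[[1,0,0],[-5,1,0],[1,2,1]] U=[[3,-2,-3],[0,-3,-3],[0,0,2]]

  r1 -= -5·r0 → [0,-3,-3]
  r2 -= 1·r0 → [0,-6,-4]
  r2 -= 2·r1 → [0,0,2]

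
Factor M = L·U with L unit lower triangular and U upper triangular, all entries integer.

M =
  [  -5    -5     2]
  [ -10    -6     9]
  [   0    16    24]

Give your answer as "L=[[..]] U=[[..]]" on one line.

  r1 -= 2·r0 → [0,4,5]
  r2 -= 0·r0 → [0,16,24]
  r2 -= 4·r1 → [0,0,4]

L=[[1,0,0],[2,1,0],[0,4,1]] U=[[-5,-5,2],[0,4,5],[0,0,4]]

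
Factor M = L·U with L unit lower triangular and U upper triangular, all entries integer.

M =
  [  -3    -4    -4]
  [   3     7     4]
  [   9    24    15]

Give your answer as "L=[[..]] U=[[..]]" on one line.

L=[[1,0,0],[-1,1,0],[-3,4,1]] U=[[-3,-4,-4],[0,3,0],[0,0,3]]

  R1 -= -1·R0 → [0,3,0]
  R2 -= -3·R0 → [0,12,3]
  R2 -= 4·R1 → [0,0,3]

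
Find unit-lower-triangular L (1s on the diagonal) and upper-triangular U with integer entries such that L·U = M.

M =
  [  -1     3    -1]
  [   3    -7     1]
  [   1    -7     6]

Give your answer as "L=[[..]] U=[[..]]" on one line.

  row1 -= -3·row0 → [0,2,-2]
  row2 -= -1·row0 → [0,-4,5]
  row2 -= -2·row1 → [0,0,1]

L=[[1,0,0],[-3,1,0],[-1,-2,1]] U=[[-1,3,-1],[0,2,-2],[0,0,1]]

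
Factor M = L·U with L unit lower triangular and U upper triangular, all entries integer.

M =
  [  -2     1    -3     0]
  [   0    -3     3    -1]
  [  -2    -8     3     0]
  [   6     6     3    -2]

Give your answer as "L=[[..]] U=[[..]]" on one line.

L=[[1,0,0,0],[0,1,0,0],[1,3,1,0],[-3,-3,-1,1]] U=[[-2,1,-3,0],[0,-3,3,-1],[0,0,-3,3],[0,0,0,-2]]

  R1 -= 0·R0 → [0,-3,3,-1]
  R2 -= 1·R0 → [0,-9,6,0]
  R3 -= -3·R0 → [0,9,-6,-2]
  R2 -= 3·R1 → [0,0,-3,3]
  R3 -= -3·R1 → [0,0,3,-5]
  R3 -= -1·R2 → [0,0,0,-2]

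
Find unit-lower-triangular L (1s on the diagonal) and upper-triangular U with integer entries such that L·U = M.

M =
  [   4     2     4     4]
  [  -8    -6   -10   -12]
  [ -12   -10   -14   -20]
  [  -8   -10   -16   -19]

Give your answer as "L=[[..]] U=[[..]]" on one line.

L=[[1,0,0,0],[-2,1,0,0],[-3,2,1,0],[-2,3,-1,1]] U=[[4,2,4,4],[0,-2,-2,-4],[0,0,2,0],[0,0,0,1]]

  R1 -= -2·R0 → [0,-2,-2,-4]
  R2 -= -3·R0 → [0,-4,-2,-8]
  R3 -= -2·R0 → [0,-6,-8,-11]
  R2 -= 2·R1 → [0,0,2,0]
  R3 -= 3·R1 → [0,0,-2,1]
  R3 -= -1·R2 → [0,0,0,1]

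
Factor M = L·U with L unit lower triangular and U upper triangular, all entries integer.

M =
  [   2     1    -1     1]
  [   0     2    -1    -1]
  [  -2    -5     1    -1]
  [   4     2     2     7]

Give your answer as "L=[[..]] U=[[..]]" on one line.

L=[[1,0,0,0],[0,1,0,0],[-1,-2,1,0],[2,0,-2,1]] U=[[2,1,-1,1],[0,2,-1,-1],[0,0,-2,-2],[0,0,0,1]]

  row1 -= 0·row0 → [0,2,-1,-1]
  row2 -= -1·row0 → [0,-4,0,0]
  row3 -= 2·row0 → [0,0,4,5]
  row2 -= -2·row1 → [0,0,-2,-2]
  row3 -= 0·row1 → [0,0,4,5]
  row3 -= -2·row2 → [0,0,0,1]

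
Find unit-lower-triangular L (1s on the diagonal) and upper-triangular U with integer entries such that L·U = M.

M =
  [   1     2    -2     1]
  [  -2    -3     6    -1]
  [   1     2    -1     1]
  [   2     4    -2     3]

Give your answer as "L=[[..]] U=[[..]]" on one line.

  row1 -= -2·row0 → [0,1,2,1]
  row2 -= 1·row0 → [0,0,1,0]
  row3 -= 2·row0 → [0,0,2,1]
  row2 -= 0·row1 → [0,0,1,0]
  row3 -= 0·row1 → [0,0,2,1]
  row3 -= 2·row2 → [0,0,0,1]

L=[[1,0,0,0],[-2,1,0,0],[1,0,1,0],[2,0,2,1]] U=[[1,2,-2,1],[0,1,2,1],[0,0,1,0],[0,0,0,1]]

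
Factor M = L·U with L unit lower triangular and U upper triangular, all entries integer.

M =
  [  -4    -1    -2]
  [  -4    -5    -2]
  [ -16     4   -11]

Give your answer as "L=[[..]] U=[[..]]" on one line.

  R1 -= 1·R0 → [0,-4,0]
  R2 -= 4·R0 → [0,8,-3]
  R2 -= -2·R1 → [0,0,-3]

L=[[1,0,0],[1,1,0],[4,-2,1]] U=[[-4,-1,-2],[0,-4,0],[0,0,-3]]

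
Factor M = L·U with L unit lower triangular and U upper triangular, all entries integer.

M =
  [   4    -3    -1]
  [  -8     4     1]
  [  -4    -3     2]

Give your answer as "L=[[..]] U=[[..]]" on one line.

  row1 -= -2·row0 → [0,-2,-1]
  row2 -= -1·row0 → [0,-6,1]
  row2 -= 3·row1 → [0,0,4]

L=[[1,0,0],[-2,1,0],[-1,3,1]] U=[[4,-3,-1],[0,-2,-1],[0,0,4]]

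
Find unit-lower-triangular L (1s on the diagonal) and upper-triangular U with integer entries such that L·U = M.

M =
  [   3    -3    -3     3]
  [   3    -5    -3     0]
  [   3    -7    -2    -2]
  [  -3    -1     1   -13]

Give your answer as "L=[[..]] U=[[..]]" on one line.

  row1 -= 1·row0 → [0,-2,0,-3]
  row2 -= 1·row0 → [0,-4,1,-5]
  row3 -= -1·row0 → [0,-4,-2,-10]
  row2 -= 2·row1 → [0,0,1,1]
  row3 -= 2·row1 → [0,0,-2,-4]
  row3 -= -2·row2 → [0,0,0,-2]

L=[[1,0,0,0],[1,1,0,0],[1,2,1,0],[-1,2,-2,1]] U=[[3,-3,-3,3],[0,-2,0,-3],[0,0,1,1],[0,0,0,-2]]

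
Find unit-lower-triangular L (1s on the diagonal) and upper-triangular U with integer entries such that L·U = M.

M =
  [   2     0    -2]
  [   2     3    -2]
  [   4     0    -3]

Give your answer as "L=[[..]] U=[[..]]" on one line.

L=[[1,0,0],[1,1,0],[2,0,1]] U=[[2,0,-2],[0,3,0],[0,0,1]]

  R1 -= 1·R0 → [0,3,0]
  R2 -= 2·R0 → [0,0,1]
  R2 -= 0·R1 → [0,0,1]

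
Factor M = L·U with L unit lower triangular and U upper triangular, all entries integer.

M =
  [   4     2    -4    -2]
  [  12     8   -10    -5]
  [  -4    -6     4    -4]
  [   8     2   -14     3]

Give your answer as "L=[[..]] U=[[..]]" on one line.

L=[[1,0,0,0],[3,1,0,0],[-1,-2,1,0],[2,-1,-1,1]] U=[[4,2,-4,-2],[0,2,2,1],[0,0,4,-4],[0,0,0,4]]

  row1 -= 3·row0 → [0,2,2,1]
  row2 -= -1·row0 → [0,-4,0,-6]
  row3 -= 2·row0 → [0,-2,-6,7]
  row2 -= -2·row1 → [0,0,4,-4]
  row3 -= -1·row1 → [0,0,-4,8]
  row3 -= -1·row2 → [0,0,0,4]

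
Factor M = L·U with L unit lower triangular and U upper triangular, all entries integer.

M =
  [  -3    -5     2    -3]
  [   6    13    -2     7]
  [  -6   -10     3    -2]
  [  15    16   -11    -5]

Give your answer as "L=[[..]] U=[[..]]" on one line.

  row1 -= -2·row0 → [0,3,2,1]
  row2 -= 2·row0 → [0,0,-1,4]
  row3 -= -5·row0 → [0,-9,-1,-20]
  row2 -= 0·row1 → [0,0,-1,4]
  row3 -= -3·row1 → [0,0,5,-17]
  row3 -= -5·row2 → [0,0,0,3]

L=[[1,0,0,0],[-2,1,0,0],[2,0,1,0],[-5,-3,-5,1]] U=[[-3,-5,2,-3],[0,3,2,1],[0,0,-1,4],[0,0,0,3]]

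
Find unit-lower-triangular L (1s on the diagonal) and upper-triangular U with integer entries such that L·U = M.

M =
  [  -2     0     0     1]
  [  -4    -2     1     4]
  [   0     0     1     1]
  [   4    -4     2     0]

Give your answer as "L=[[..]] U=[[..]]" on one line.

L=[[1,0,0,0],[2,1,0,0],[0,0,1,0],[-2,2,0,1]] U=[[-2,0,0,1],[0,-2,1,2],[0,0,1,1],[0,0,0,-2]]

  R1 -= 2·R0 → [0,-2,1,2]
  R2 -= 0·R0 → [0,0,1,1]
  R3 -= -2·R0 → [0,-4,2,2]
  R2 -= 0·R1 → [0,0,1,1]
  R3 -= 2·R1 → [0,0,0,-2]
  R3 -= 0·R2 → [0,0,0,-2]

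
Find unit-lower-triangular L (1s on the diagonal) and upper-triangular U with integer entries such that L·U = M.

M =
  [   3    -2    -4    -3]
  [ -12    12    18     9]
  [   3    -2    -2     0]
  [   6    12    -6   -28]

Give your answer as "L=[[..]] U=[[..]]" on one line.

  r1 -= -4·r0 → [0,4,2,-3]
  r2 -= 1·r0 → [0,0,2,3]
  r3 -= 2·r0 → [0,16,2,-22]
  r2 -= 0·r1 → [0,0,2,3]
  r3 -= 4·r1 → [0,0,-6,-10]
  r3 -= -3·r2 → [0,0,0,-1]

L=[[1,0,0,0],[-4,1,0,0],[1,0,1,0],[2,4,-3,1]] U=[[3,-2,-4,-3],[0,4,2,-3],[0,0,2,3],[0,0,0,-1]]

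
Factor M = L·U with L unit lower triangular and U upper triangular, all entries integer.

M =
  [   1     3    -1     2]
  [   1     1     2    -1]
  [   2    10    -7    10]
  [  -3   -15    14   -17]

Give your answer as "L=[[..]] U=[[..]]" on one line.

L=[[1,0,0,0],[1,1,0,0],[2,-2,1,0],[-3,3,2,1]] U=[[1,3,-1,2],[0,-2,3,-3],[0,0,1,0],[0,0,0,-2]]

  R1 -= 1·R0 → [0,-2,3,-3]
  R2 -= 2·R0 → [0,4,-5,6]
  R3 -= -3·R0 → [0,-6,11,-11]
  R2 -= -2·R1 → [0,0,1,0]
  R3 -= 3·R1 → [0,0,2,-2]
  R3 -= 2·R2 → [0,0,0,-2]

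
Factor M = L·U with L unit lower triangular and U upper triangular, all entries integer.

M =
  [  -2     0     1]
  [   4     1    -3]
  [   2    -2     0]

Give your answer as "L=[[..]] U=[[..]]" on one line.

  row1 -= -2·row0 → [0,1,-1]
  row2 -= -1·row0 → [0,-2,1]
  row2 -= -2·row1 → [0,0,-1]

L=[[1,0,0],[-2,1,0],[-1,-2,1]] U=[[-2,0,1],[0,1,-1],[0,0,-1]]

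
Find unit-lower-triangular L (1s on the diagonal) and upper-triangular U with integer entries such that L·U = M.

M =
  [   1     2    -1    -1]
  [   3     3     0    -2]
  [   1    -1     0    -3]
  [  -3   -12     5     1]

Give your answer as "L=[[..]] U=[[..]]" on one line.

  r1 -= 3·r0 → [0,-3,3,1]
  r2 -= 1·r0 → [0,-3,1,-2]
  r3 -= -3·r0 → [0,-6,2,-2]
  r2 -= 1·r1 → [0,0,-2,-3]
  r3 -= 2·r1 → [0,0,-4,-4]
  r3 -= 2·r2 → [0,0,0,2]

L=[[1,0,0,0],[3,1,0,0],[1,1,1,0],[-3,2,2,1]] U=[[1,2,-1,-1],[0,-3,3,1],[0,0,-2,-3],[0,0,0,2]]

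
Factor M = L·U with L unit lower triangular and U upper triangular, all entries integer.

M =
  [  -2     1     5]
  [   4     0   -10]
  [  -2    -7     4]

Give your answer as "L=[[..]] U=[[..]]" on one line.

  r1 -= -2·r0 → [0,2,0]
  r2 -= 1·r0 → [0,-8,-1]
  r2 -= -4·r1 → [0,0,-1]

L=[[1,0,0],[-2,1,0],[1,-4,1]] U=[[-2,1,5],[0,2,0],[0,0,-1]]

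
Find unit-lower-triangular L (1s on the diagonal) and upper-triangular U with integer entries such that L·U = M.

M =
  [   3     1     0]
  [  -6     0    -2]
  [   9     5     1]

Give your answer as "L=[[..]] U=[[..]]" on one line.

  r1 -= -2·r0 → [0,2,-2]
  r2 -= 3·r0 → [0,2,1]
  r2 -= 1·r1 → [0,0,3]

L=[[1,0,0],[-2,1,0],[3,1,1]] U=[[3,1,0],[0,2,-2],[0,0,3]]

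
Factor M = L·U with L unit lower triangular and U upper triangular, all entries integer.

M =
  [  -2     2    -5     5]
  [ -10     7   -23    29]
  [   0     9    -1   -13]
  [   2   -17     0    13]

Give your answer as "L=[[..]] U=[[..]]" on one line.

L=[[1,0,0,0],[5,1,0,0],[0,-3,1,0],[-1,5,-3,1]] U=[[-2,2,-5,5],[0,-3,2,4],[0,0,5,-1],[0,0,0,-5]]

  row1 -= 5·row0 → [0,-3,2,4]
  row2 -= 0·row0 → [0,9,-1,-13]
  row3 -= -1·row0 → [0,-15,-5,18]
  row2 -= -3·row1 → [0,0,5,-1]
  row3 -= 5·row1 → [0,0,-15,-2]
  row3 -= -3·row2 → [0,0,0,-5]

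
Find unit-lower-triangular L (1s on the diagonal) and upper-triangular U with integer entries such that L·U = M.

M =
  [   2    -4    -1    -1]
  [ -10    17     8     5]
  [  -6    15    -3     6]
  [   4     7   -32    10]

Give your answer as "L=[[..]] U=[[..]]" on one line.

  row1 -= -5·row0 → [0,-3,3,0]
  row2 -= -3·row0 → [0,3,-6,3]
  row3 -= 2·row0 → [0,15,-30,12]
  row2 -= -1·row1 → [0,0,-3,3]
  row3 -= -5·row1 → [0,0,-15,12]
  row3 -= 5·row2 → [0,0,0,-3]

L=[[1,0,0,0],[-5,1,0,0],[-3,-1,1,0],[2,-5,5,1]] U=[[2,-4,-1,-1],[0,-3,3,0],[0,0,-3,3],[0,0,0,-3]]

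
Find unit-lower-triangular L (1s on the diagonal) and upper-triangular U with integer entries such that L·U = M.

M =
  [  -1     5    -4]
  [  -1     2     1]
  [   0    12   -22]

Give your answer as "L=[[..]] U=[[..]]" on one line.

L=[[1,0,0],[1,1,0],[0,-4,1]] U=[[-1,5,-4],[0,-3,5],[0,0,-2]]

  R1 -= 1·R0 → [0,-3,5]
  R2 -= 0·R0 → [0,12,-22]
  R2 -= -4·R1 → [0,0,-2]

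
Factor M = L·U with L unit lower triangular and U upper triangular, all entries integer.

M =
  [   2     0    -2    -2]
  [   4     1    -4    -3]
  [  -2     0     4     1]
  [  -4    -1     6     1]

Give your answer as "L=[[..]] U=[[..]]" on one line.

  r1 -= 2·r0 → [0,1,0,1]
  r2 -= -1·r0 → [0,0,2,-1]
  r3 -= -2·r0 → [0,-1,2,-3]
  r2 -= 0·r1 → [0,0,2,-1]
  r3 -= -1·r1 → [0,0,2,-2]
  r3 -= 1·r2 → [0,0,0,-1]

L=[[1,0,0,0],[2,1,0,0],[-1,0,1,0],[-2,-1,1,1]] U=[[2,0,-2,-2],[0,1,0,1],[0,0,2,-1],[0,0,0,-1]]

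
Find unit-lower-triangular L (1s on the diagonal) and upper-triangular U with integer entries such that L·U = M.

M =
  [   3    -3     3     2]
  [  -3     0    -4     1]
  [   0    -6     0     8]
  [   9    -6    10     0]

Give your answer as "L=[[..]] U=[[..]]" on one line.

  row1 -= -1·row0 → [0,-3,-1,3]
  row2 -= 0·row0 → [0,-6,0,8]
  row3 -= 3·row0 → [0,3,1,-6]
  row2 -= 2·row1 → [0,0,2,2]
  row3 -= -1·row1 → [0,0,0,-3]
  row3 -= 0·row2 → [0,0,0,-3]

L=[[1,0,0,0],[-1,1,0,0],[0,2,1,0],[3,-1,0,1]] U=[[3,-3,3,2],[0,-3,-1,3],[0,0,2,2],[0,0,0,-3]]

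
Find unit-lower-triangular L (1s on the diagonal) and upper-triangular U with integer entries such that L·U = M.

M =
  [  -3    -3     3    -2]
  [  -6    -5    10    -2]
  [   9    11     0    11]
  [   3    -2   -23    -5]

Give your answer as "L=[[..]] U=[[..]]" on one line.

L=[[1,0,0,0],[2,1,0,0],[-3,2,1,0],[-1,-5,0,1]] U=[[-3,-3,3,-2],[0,1,4,2],[0,0,1,1],[0,0,0,3]]

  r1 -= 2·r0 → [0,1,4,2]
  r2 -= -3·r0 → [0,2,9,5]
  r3 -= -1·r0 → [0,-5,-20,-7]
  r2 -= 2·r1 → [0,0,1,1]
  r3 -= -5·r1 → [0,0,0,3]
  r3 -= 0·r2 → [0,0,0,3]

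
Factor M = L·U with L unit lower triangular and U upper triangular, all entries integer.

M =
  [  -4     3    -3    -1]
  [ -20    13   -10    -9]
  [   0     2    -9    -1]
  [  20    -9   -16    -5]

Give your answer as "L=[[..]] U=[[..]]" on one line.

L=[[1,0,0,0],[5,1,0,0],[0,-1,1,0],[-5,-3,4,1]] U=[[-4,3,-3,-1],[0,-2,5,-4],[0,0,-4,-5],[0,0,0,-2]]

  r1 -= 5·r0 → [0,-2,5,-4]
  r2 -= 0·r0 → [0,2,-9,-1]
  r3 -= -5·r0 → [0,6,-31,-10]
  r2 -= -1·r1 → [0,0,-4,-5]
  r3 -= -3·r1 → [0,0,-16,-22]
  r3 -= 4·r2 → [0,0,0,-2]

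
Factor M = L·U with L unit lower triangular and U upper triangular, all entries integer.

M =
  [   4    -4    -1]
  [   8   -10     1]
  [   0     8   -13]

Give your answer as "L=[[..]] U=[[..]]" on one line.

L=[[1,0,0],[2,1,0],[0,-4,1]] U=[[4,-4,-1],[0,-2,3],[0,0,-1]]

  R1 -= 2·R0 → [0,-2,3]
  R2 -= 0·R0 → [0,8,-13]
  R2 -= -4·R1 → [0,0,-1]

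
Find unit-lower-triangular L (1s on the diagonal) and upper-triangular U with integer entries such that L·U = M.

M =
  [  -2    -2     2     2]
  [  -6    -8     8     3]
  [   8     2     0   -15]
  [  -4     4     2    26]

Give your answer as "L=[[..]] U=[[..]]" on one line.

L=[[1,0,0,0],[3,1,0,0],[-4,3,1,0],[2,-4,3,1]] U=[[-2,-2,2,2],[0,-2,2,-3],[0,0,2,2],[0,0,0,4]]

  R1 -= 3·R0 → [0,-2,2,-3]
  R2 -= -4·R0 → [0,-6,8,-7]
  R3 -= 2·R0 → [0,8,-2,22]
  R2 -= 3·R1 → [0,0,2,2]
  R3 -= -4·R1 → [0,0,6,10]
  R3 -= 3·R2 → [0,0,0,4]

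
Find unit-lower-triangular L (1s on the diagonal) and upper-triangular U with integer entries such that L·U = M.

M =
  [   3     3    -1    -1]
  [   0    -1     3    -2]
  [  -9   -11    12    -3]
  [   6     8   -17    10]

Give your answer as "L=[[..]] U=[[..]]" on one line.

  R1 -= 0·R0 → [0,-1,3,-2]
  R2 -= -3·R0 → [0,-2,9,-6]
  R3 -= 2·R0 → [0,2,-15,12]
  R2 -= 2·R1 → [0,0,3,-2]
  R3 -= -2·R1 → [0,0,-9,8]
  R3 -= -3·R2 → [0,0,0,2]

L=[[1,0,0,0],[0,1,0,0],[-3,2,1,0],[2,-2,-3,1]] U=[[3,3,-1,-1],[0,-1,3,-2],[0,0,3,-2],[0,0,0,2]]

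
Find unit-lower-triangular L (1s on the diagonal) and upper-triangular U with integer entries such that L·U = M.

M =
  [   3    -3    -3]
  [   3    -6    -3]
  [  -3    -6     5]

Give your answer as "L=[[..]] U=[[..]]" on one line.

  r1 -= 1·r0 → [0,-3,0]
  r2 -= -1·r0 → [0,-9,2]
  r2 -= 3·r1 → [0,0,2]

L=[[1,0,0],[1,1,0],[-1,3,1]] U=[[3,-3,-3],[0,-3,0],[0,0,2]]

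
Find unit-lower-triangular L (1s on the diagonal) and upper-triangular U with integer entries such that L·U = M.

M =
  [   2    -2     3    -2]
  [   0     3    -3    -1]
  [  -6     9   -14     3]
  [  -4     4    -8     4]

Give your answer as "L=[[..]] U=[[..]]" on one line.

L=[[1,0,0,0],[0,1,0,0],[-3,1,1,0],[-2,0,1,1]] U=[[2,-2,3,-2],[0,3,-3,-1],[0,0,-2,-2],[0,0,0,2]]

  R1 -= 0·R0 → [0,3,-3,-1]
  R2 -= -3·R0 → [0,3,-5,-3]
  R3 -= -2·R0 → [0,0,-2,0]
  R2 -= 1·R1 → [0,0,-2,-2]
  R3 -= 0·R1 → [0,0,-2,0]
  R3 -= 1·R2 → [0,0,0,2]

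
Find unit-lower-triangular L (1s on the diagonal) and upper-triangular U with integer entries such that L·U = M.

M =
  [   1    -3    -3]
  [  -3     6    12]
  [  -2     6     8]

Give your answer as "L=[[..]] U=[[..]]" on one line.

  R1 -= -3·R0 → [0,-3,3]
  R2 -= -2·R0 → [0,0,2]
  R2 -= 0·R1 → [0,0,2]

L=[[1,0,0],[-3,1,0],[-2,0,1]] U=[[1,-3,-3],[0,-3,3],[0,0,2]]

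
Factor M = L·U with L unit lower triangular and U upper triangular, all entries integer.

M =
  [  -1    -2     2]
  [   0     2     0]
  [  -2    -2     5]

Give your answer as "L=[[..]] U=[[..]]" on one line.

  r1 -= 0·r0 → [0,2,0]
  r2 -= 2·r0 → [0,2,1]
  r2 -= 1·r1 → [0,0,1]

L=[[1,0,0],[0,1,0],[2,1,1]] U=[[-1,-2,2],[0,2,0],[0,0,1]]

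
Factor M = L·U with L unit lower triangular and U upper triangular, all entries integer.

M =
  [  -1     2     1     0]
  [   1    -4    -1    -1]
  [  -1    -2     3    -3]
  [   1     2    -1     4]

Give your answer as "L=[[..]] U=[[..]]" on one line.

  row1 -= -1·row0 → [0,-2,0,-1]
  row2 -= 1·row0 → [0,-4,2,-3]
  row3 -= -1·row0 → [0,4,0,4]
  row2 -= 2·row1 → [0,0,2,-1]
  row3 -= -2·row1 → [0,0,0,2]
  row3 -= 0·row2 → [0,0,0,2]

L=[[1,0,0,0],[-1,1,0,0],[1,2,1,0],[-1,-2,0,1]] U=[[-1,2,1,0],[0,-2,0,-1],[0,0,2,-1],[0,0,0,2]]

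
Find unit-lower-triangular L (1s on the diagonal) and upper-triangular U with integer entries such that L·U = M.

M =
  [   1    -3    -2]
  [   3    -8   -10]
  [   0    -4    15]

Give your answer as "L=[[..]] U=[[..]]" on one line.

  row1 -= 3·row0 → [0,1,-4]
  row2 -= 0·row0 → [0,-4,15]
  row2 -= -4·row1 → [0,0,-1]

L=[[1,0,0],[3,1,0],[0,-4,1]] U=[[1,-3,-2],[0,1,-4],[0,0,-1]]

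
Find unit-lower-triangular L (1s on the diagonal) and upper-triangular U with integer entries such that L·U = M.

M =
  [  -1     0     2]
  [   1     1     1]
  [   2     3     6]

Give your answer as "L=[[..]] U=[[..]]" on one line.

L=[[1,0,0],[-1,1,0],[-2,3,1]] U=[[-1,0,2],[0,1,3],[0,0,1]]

  row1 -= -1·row0 → [0,1,3]
  row2 -= -2·row0 → [0,3,10]
  row2 -= 3·row1 → [0,0,1]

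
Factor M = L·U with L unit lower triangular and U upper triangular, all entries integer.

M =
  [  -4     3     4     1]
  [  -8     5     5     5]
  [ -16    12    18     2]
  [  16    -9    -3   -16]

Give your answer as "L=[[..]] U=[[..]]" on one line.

  R1 -= 2·R0 → [0,-1,-3,3]
  R2 -= 4·R0 → [0,0,2,-2]
  R3 -= -4·R0 → [0,3,13,-12]
  R2 -= 0·R1 → [0,0,2,-2]
  R3 -= -3·R1 → [0,0,4,-3]
  R3 -= 2·R2 → [0,0,0,1]

L=[[1,0,0,0],[2,1,0,0],[4,0,1,0],[-4,-3,2,1]] U=[[-4,3,4,1],[0,-1,-3,3],[0,0,2,-2],[0,0,0,1]]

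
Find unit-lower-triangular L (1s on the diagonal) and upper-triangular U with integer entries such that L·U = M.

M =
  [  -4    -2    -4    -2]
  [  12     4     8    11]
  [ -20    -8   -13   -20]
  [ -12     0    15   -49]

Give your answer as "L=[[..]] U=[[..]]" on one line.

  R1 -= -3·R0 → [0,-2,-4,5]
  R2 -= 5·R0 → [0,2,7,-10]
  R3 -= 3·R0 → [0,6,27,-43]
  R2 -= -1·R1 → [0,0,3,-5]
  R3 -= -3·R1 → [0,0,15,-28]
  R3 -= 5·R2 → [0,0,0,-3]

L=[[1,0,0,0],[-3,1,0,0],[5,-1,1,0],[3,-3,5,1]] U=[[-4,-2,-4,-2],[0,-2,-4,5],[0,0,3,-5],[0,0,0,-3]]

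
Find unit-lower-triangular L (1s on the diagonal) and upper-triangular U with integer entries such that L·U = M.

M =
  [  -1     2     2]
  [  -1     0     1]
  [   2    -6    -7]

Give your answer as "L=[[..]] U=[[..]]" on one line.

  row1 -= 1·row0 → [0,-2,-1]
  row2 -= -2·row0 → [0,-2,-3]
  row2 -= 1·row1 → [0,0,-2]

L=[[1,0,0],[1,1,0],[-2,1,1]] U=[[-1,2,2],[0,-2,-1],[0,0,-2]]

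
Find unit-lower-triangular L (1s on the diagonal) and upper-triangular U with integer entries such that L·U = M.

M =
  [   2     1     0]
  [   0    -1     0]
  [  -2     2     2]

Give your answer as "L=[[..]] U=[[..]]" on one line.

  R1 -= 0·R0 → [0,-1,0]
  R2 -= -1·R0 → [0,3,2]
  R2 -= -3·R1 → [0,0,2]

L=[[1,0,0],[0,1,0],[-1,-3,1]] U=[[2,1,0],[0,-1,0],[0,0,2]]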